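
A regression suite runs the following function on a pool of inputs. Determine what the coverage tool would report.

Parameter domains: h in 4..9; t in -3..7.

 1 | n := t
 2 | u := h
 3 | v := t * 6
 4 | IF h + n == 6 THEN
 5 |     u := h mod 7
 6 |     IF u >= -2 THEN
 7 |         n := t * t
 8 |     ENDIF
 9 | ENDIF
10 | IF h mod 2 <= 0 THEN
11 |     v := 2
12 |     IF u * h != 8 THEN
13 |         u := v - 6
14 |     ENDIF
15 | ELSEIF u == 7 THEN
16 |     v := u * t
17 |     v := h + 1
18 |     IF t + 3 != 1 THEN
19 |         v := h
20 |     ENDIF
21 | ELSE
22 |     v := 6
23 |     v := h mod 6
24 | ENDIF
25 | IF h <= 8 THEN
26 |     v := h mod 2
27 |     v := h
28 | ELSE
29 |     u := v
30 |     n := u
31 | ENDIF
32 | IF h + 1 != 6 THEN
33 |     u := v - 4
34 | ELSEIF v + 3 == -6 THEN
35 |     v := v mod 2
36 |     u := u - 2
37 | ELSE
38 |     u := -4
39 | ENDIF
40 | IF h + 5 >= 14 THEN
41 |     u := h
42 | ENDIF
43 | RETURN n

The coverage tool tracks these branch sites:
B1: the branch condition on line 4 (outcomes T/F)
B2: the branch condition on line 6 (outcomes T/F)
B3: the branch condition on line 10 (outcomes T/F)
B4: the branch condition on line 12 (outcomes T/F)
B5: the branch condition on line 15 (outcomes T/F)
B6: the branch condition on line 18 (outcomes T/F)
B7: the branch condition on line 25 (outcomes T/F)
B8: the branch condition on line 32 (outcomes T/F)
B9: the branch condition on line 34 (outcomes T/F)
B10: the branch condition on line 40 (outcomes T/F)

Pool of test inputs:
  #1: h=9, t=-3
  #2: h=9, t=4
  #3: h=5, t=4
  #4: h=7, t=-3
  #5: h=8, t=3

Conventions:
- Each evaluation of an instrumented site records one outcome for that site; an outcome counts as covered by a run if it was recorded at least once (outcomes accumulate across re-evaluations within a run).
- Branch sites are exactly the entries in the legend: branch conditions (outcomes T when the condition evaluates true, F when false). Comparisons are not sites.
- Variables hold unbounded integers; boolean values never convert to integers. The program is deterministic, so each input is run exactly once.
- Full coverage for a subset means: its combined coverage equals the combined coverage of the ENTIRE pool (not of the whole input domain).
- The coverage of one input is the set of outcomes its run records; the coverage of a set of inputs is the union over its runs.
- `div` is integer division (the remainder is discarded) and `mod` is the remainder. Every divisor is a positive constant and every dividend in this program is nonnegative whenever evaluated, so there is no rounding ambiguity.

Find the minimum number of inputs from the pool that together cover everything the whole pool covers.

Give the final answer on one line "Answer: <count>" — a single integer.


test 1 (h=9, t=-3) fires B1->T, B2->T, B3->F, B5->F, B7->F, B8->T, B10->T; hits B1=T, B2=T, B3=F, B5=F, B7=F, B8=T, B10=T
test 2 (h=9, t=4) fires B1->F, B3->F, B5->F, B7->F, B8->T, B10->T; hits B1=F, B3=F, B5=F, B7=F, B8=T, B10=T
test 3 (h=5, t=4) fires B1->F, B3->F, B5->F, B7->T, B8->F, B9->F, B10->F; hits B1=F, B3=F, B5=F, B7=T, B8=F, B9=F, B10=F
test 4 (h=7, t=-3) fires B1->F, B3->F, B5->T, B6->T, B7->T, B8->T, B10->F; hits B1=F, B3=F, B5=T, B6=T, B7=T, B8=T, B10=F
test 5 (h=8, t=3) fires B1->F, B3->T, B4->T, B7->T, B8->T, B10->F; hits B1=F, B3=T, B4=T, B7=T, B8=T, B10=F
pool-wide coverage (16 outcomes): B1=T, B1=F, B2=T, B3=T, B3=F, B4=T, B5=T, B5=F, B6=T, B7=T, B7=F, B8=T, B8=F, B9=F, B10=T, B10=F
no size-1 subset reaches all 16 outcomes (best union: 7/16)
no size-2 subset reaches all 16 outcomes (best union: 12/16)
no size-3 subset reaches all 16 outcomes (best union: 14/16)
inputs {1, 3, 4, 5} (size 4) cover everything; no size-4 subset with a lexicographically smaller index list covers all 16
Answer: 4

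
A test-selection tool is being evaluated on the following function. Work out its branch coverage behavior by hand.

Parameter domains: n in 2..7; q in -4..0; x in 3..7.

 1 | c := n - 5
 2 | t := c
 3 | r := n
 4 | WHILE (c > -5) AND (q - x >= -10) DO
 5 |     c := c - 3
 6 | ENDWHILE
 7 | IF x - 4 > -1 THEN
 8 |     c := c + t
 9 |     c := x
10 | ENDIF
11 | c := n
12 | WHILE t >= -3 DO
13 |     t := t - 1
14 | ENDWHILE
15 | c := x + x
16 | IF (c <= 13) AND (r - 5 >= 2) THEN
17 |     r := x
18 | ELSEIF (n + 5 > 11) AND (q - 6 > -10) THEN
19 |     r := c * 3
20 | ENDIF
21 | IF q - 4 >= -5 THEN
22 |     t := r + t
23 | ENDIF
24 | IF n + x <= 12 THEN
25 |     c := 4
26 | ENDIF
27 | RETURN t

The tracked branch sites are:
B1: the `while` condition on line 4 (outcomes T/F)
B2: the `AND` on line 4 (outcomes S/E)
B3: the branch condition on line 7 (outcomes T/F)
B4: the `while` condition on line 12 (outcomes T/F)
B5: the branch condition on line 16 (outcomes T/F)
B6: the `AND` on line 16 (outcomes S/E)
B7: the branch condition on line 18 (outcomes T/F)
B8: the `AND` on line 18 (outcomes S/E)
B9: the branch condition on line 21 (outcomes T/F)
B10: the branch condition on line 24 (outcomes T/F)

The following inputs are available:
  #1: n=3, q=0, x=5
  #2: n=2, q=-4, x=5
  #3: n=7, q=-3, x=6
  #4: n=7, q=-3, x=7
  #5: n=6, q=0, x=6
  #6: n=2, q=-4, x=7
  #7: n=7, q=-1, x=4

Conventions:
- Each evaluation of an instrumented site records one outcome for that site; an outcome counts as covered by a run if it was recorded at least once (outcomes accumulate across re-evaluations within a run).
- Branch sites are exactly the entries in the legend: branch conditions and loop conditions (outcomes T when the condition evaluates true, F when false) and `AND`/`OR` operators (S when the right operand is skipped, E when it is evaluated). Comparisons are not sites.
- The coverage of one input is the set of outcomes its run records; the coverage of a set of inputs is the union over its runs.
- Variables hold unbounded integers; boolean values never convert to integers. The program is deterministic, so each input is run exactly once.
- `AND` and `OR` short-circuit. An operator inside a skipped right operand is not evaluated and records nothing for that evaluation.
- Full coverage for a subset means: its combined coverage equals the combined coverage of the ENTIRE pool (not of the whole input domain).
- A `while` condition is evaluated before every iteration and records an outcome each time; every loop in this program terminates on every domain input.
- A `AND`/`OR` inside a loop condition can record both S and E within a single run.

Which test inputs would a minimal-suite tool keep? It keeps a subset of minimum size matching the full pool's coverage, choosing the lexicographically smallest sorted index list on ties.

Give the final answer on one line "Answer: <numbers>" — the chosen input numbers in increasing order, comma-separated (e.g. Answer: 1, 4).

test 1 (n=3, q=0, x=5) fires B2->E, B1->T, B2->S, B1->F, B3->T, B4->T, B4->T, B4->F, B6->E, B5->F, B8->S, B7->F, B9->T, B10->T; hits B1=T, B1=F, B2=S, B2=E, B3=T, B4=T, B4=F, B5=F, B6=E, B7=F, B8=S, B9=T, B10=T
test 2 (n=2, q=-4, x=5) fires B2->E, B1->T, B2->S, B1->F, B3->T, B4->T, B4->F, B6->E, B5->F, B8->S, B7->F, B9->F, B10->T; hits B1=T, B1=F, B2=S, B2=E, B3=T, B4=T, B4=F, B5=F, B6=E, B7=F, B8=S, B9=F, B10=T
test 3 (n=7, q=-3, x=6) fires B2->E, B1->T, B2->E, B1->T, B2->E, B1->T, B2->S, B1->F, B3->T, B4->T, B4->T, B4->T, B4->T, B4->T, ...; hits B1=T, B1=F, B2=S, B2=E, B3=T, B4=T, B4=F, B5=T, B6=E, B9=F, B10=F
test 4 (n=7, q=-3, x=7) fires B2->E, B1->T, B2->E, B1->T, B2->E, B1->T, B2->S, B1->F, B3->T, B4->T, B4->T, B4->T, B4->T, B4->T, ...; hits B1=T, B1=F, B2=S, B2=E, B3=T, B4=T, B4=F, B5=F, B6=S, B7=T, B8=E, B9=F, B10=F
test 5 (n=6, q=0, x=6) fires B2->E, B1->T, B2->E, B1->T, B2->S, B1->F, B3->T, B4->T, B4->T, B4->T, B4->T, B4->T, B4->F, B6->E, ...; hits B1=T, B1=F, B2=S, B2=E, B3=T, B4=T, B4=F, B5=F, B6=E, B7=F, B8=S, B9=T, B10=T
test 6 (n=2, q=-4, x=7) fires B2->E, B1->F, B3->T, B4->T, B4->F, B6->S, B5->F, B8->S, B7->F, B9->F, B10->T; hits B1=F, B2=E, B3=T, B4=T, B4=F, B5=F, B6=S, B7=F, B8=S, B9=F, B10=T
test 7 (n=7, q=-1, x=4) fires B2->E, B1->T, B2->E, B1->T, B2->E, B1->T, B2->S, B1->F, B3->T, B4->T, B4->T, B4->T, B4->T, B4->T, ...; hits B1=T, B1=F, B2=S, B2=E, B3=T, B4=T, B4=F, B5=T, B6=E, B9=T, B10=T
together the pool reaches 19 outcomes: B1=T, B1=F, B2=S, B2=E, B3=T, B4=T, B4=F, B5=T, B5=F, B6=S, B6=E, B7=T, B7=F, B8=S, B8=E, B9=T, B9=F, B10=T, B10=F
every size-1 subset falls short of the 19 outcomes (best: 13/19)
every size-2 subset falls short of the 19 outcomes (best: 18/19)
the canonical winner is {1, 3, 4}: size 3, full 19-outcome coverage, earliest index list among size-3 covers

Answer: 1, 3, 4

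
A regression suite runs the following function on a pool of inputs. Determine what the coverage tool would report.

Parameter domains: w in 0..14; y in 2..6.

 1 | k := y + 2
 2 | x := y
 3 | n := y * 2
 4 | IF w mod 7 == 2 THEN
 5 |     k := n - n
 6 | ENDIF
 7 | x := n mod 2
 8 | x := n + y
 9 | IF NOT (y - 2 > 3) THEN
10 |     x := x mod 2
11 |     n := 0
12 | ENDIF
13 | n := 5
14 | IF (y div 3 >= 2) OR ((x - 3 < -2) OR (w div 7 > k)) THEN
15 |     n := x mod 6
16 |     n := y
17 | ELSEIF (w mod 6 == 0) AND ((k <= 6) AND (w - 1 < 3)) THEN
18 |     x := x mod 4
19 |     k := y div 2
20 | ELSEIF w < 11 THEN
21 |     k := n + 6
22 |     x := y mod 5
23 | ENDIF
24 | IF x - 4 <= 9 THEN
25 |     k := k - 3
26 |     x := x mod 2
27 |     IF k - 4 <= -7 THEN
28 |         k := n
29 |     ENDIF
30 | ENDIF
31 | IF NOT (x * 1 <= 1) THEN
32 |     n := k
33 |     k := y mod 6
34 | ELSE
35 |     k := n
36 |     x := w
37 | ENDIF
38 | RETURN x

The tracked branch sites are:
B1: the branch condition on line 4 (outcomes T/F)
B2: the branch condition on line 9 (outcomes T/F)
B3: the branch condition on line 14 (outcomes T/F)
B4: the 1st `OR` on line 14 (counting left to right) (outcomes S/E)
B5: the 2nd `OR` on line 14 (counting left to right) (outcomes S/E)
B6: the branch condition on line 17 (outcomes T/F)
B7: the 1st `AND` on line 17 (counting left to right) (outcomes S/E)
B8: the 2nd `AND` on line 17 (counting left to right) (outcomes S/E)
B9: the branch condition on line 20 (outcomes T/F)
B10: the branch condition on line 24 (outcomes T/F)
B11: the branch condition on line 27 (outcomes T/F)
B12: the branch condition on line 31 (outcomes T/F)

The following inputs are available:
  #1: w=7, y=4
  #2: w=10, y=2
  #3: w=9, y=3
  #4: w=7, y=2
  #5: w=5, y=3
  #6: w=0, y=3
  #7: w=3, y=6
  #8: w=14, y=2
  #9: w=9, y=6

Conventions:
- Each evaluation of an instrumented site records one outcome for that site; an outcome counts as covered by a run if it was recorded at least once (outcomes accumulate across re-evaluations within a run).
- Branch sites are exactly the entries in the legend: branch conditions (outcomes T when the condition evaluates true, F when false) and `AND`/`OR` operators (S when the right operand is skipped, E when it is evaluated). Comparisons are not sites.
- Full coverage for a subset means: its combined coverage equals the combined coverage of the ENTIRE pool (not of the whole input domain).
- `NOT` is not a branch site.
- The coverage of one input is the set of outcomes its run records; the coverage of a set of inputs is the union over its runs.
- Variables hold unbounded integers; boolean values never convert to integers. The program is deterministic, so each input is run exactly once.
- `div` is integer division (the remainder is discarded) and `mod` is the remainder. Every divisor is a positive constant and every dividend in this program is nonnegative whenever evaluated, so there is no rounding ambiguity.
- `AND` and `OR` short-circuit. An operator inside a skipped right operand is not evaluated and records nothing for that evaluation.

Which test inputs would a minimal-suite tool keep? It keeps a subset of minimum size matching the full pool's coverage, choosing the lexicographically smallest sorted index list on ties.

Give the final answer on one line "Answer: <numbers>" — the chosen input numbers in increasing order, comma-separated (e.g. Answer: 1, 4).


input #1 (w=7, y=4): events B1->F, B2->T, B4->E, B5->S, B3->T, B10->T, B11->F, B12->F; covers B1=F, B2=T, B3=T, B4=E, B5=S, B10=T, B11=F, B12=F
input #2 (w=10, y=2): events B1->F, B2->T, B4->E, B5->S, B3->T, B10->T, B11->F, B12->F; covers B1=F, B2=T, B3=T, B4=E, B5=S, B10=T, B11=F, B12=F
input #3 (w=9, y=3): events B1->T, B2->T, B4->E, B5->E, B3->T, B10->T, B11->T, B12->F; covers B1=T, B2=T, B3=T, B4=E, B5=E, B10=T, B11=T, B12=F
input #4 (w=7, y=2): events B1->F, B2->T, B4->E, B5->S, B3->T, B10->T, B11->F, B12->F; covers B1=F, B2=T, B3=T, B4=E, B5=S, B10=T, B11=F, B12=F
input #5 (w=5, y=3): events B1->F, B2->T, B4->E, B5->E, B3->F, B7->S, B6->F, B9->T, B10->T, B11->F, B12->F; covers B1=F, B2=T, B3=F, B4=E, B5=E, B6=F, B7=S, B9=T, B10=T, B11=F, B12=F
input #6 (w=0, y=3): events B1->F, B2->T, B4->E, B5->E, B3->F, B7->E, B8->E, B6->T, B10->T, B11->F, B12->F; covers B1=F, B2=T, B3=F, B4=E, B5=E, B6=T, B7=E, B8=E, B10=T, B11=F, B12=F
input #7 (w=3, y=6): events B1->F, B2->F, B4->S, B3->T, B10->F, B12->T; covers B1=F, B2=F, B3=T, B4=S, B10=F, B12=T
input #8 (w=14, y=2): events B1->F, B2->T, B4->E, B5->S, B3->T, B10->T, B11->F, B12->F; covers B1=F, B2=T, B3=T, B4=E, B5=S, B10=T, B11=F, B12=F
input #9 (w=9, y=6): events B1->T, B2->F, B4->S, B3->T, B10->F, B12->T; covers B1=T, B2=F, B3=T, B4=S, B10=F, B12=T
union over all inputs: B1=T, B1=F, B2=T, B2=F, B3=T, B3=F, B4=S, B4=E, B5=S, B5=E, B6=T, B6=F, B7=S, B7=E, B8=E, B9=T, B10=T, B10=F, B11=T, B11=F, B12=T, B12=F (22 outcomes)
no size-1 subset reaches all 22 outcomes (best union: 11/22)
no size-2 subset reaches all 22 outcomes (best union: 17/22)
no size-3 subset reaches all 22 outcomes (best union: 20/22)
no size-4 subset reaches all 22 outcomes (best union: 21/22)
inputs {1, 3, 5, 6, 7} (size 5) cover everything; no size-5 subset with a lexicographically smaller index list covers all 22
Answer: 1, 3, 5, 6, 7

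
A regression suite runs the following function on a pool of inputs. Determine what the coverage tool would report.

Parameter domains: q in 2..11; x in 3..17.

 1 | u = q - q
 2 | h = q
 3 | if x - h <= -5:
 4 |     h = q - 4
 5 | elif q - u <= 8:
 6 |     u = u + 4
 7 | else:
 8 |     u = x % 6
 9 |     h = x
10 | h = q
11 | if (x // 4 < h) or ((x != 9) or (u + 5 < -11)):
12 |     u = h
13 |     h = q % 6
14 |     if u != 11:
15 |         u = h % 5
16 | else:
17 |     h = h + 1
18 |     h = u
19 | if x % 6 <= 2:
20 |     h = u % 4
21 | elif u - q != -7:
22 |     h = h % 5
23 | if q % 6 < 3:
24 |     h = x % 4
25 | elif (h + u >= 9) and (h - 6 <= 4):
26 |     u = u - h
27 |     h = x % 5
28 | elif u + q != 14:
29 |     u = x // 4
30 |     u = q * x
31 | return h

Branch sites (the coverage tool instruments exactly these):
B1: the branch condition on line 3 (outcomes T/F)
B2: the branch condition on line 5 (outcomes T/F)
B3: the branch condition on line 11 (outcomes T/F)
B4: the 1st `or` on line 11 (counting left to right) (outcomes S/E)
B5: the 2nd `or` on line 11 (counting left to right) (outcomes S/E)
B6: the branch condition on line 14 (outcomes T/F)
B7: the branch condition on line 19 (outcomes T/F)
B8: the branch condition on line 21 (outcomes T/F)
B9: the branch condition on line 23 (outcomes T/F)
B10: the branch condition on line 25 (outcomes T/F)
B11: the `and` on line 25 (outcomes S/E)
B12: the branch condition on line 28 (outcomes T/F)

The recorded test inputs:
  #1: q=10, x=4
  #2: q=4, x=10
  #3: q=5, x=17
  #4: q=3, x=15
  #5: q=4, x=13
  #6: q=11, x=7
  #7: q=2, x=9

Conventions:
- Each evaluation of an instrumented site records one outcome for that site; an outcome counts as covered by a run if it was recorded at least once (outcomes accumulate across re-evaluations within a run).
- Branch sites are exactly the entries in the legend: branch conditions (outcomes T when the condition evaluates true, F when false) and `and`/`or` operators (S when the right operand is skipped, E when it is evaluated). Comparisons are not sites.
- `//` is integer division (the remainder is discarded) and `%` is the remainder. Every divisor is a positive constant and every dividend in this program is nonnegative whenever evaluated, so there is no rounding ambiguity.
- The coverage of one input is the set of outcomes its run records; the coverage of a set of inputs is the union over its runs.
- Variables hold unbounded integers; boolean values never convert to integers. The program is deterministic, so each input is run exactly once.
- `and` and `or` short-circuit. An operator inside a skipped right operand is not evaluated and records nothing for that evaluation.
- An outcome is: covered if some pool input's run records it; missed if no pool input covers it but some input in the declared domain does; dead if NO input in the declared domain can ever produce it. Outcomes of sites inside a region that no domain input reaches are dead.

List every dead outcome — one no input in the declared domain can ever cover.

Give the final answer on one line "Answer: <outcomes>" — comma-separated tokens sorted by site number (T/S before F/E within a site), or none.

running all 150 domain inputs and tallying outcomes:
  B8=F: unreachable across the whole domain -> dead
  reachable outcomes have witnesses, e.g. B1=T (e.g. q=8, x=3), B1=F (e.g. q=2, x=3), B2=T (e.g. q=2, x=3), B2=F (e.g. q=9, x=5)

Answer: B8=F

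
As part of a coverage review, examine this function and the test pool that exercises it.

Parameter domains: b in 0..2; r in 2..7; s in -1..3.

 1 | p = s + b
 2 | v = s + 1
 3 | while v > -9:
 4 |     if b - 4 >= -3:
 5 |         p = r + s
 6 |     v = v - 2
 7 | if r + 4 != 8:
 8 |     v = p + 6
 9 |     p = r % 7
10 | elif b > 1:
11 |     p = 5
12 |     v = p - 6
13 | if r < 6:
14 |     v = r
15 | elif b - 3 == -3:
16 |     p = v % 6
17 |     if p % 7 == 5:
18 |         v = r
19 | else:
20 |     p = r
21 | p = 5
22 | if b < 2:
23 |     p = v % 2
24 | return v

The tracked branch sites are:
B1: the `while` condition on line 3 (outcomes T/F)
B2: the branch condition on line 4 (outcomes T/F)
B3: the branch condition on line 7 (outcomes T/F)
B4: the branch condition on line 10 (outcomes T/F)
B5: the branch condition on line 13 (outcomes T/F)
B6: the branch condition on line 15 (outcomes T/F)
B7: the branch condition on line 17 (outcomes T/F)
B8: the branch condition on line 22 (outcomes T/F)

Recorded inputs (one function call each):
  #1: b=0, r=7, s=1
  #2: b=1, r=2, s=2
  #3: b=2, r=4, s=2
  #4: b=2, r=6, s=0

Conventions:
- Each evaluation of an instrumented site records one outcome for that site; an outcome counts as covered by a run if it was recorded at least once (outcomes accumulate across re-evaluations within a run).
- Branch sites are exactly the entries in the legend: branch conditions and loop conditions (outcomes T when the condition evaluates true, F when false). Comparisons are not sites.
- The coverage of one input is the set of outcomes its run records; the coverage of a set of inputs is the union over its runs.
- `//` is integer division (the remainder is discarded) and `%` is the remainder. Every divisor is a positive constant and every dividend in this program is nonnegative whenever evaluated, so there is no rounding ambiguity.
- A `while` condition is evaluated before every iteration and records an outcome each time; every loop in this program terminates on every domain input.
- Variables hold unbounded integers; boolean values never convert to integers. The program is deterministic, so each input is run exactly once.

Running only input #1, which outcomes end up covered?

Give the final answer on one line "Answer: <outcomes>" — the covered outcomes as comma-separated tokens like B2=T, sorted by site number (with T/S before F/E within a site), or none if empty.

Simulating input #1 (b=0, r=7, s=1) step by step:
  B1->T, B2->F, B1->T, B2->F, B1->T, B2->F, B1->T, B2->F, B1->T, B2->F
  B1->T, B2->F, B1->F, B3->T, B5->F, B6->T, B7->F, B8->T
as a set, this run covers: B1=T, B1=F, B2=F, B3=T, B5=F, B6=T, B7=F, B8=T

Answer: B1=T, B1=F, B2=F, B3=T, B5=F, B6=T, B7=F, B8=T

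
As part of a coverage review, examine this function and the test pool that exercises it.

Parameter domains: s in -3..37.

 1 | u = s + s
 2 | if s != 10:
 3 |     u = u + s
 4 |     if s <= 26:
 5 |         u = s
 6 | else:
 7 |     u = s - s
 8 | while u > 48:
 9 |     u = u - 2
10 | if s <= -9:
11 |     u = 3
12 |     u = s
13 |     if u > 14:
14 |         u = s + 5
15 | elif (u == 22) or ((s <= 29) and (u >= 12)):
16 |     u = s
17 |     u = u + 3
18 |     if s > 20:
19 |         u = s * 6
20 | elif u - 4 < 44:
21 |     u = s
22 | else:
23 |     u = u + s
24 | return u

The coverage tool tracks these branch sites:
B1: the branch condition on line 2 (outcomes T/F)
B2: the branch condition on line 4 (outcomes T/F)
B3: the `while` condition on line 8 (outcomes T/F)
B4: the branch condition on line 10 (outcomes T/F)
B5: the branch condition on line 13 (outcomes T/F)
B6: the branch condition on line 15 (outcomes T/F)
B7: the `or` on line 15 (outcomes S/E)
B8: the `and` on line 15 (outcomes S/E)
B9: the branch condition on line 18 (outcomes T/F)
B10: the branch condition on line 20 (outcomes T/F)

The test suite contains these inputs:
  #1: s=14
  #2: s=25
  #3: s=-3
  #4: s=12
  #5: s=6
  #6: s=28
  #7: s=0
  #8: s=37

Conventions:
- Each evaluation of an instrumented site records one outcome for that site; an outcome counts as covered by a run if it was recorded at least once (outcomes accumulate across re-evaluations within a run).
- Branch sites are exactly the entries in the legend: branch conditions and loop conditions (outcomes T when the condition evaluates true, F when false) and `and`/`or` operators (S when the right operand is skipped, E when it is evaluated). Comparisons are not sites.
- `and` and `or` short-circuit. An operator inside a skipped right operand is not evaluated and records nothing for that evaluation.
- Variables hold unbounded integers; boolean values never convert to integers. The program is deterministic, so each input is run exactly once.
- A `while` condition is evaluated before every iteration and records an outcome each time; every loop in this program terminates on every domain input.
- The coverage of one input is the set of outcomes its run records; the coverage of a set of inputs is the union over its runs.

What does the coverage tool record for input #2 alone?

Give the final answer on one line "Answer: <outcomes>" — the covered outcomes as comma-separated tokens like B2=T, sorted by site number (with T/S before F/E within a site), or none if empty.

Running input #2 (s=25), event by event:
  B1->T, B2->T, B3->F, B4->F, B7->E, B8->E, B6->T, B9->T
distinct outcomes covered: B1=T, B2=T, B3=F, B4=F, B6=T, B7=E, B8=E, B9=T

Answer: B1=T, B2=T, B3=F, B4=F, B6=T, B7=E, B8=E, B9=T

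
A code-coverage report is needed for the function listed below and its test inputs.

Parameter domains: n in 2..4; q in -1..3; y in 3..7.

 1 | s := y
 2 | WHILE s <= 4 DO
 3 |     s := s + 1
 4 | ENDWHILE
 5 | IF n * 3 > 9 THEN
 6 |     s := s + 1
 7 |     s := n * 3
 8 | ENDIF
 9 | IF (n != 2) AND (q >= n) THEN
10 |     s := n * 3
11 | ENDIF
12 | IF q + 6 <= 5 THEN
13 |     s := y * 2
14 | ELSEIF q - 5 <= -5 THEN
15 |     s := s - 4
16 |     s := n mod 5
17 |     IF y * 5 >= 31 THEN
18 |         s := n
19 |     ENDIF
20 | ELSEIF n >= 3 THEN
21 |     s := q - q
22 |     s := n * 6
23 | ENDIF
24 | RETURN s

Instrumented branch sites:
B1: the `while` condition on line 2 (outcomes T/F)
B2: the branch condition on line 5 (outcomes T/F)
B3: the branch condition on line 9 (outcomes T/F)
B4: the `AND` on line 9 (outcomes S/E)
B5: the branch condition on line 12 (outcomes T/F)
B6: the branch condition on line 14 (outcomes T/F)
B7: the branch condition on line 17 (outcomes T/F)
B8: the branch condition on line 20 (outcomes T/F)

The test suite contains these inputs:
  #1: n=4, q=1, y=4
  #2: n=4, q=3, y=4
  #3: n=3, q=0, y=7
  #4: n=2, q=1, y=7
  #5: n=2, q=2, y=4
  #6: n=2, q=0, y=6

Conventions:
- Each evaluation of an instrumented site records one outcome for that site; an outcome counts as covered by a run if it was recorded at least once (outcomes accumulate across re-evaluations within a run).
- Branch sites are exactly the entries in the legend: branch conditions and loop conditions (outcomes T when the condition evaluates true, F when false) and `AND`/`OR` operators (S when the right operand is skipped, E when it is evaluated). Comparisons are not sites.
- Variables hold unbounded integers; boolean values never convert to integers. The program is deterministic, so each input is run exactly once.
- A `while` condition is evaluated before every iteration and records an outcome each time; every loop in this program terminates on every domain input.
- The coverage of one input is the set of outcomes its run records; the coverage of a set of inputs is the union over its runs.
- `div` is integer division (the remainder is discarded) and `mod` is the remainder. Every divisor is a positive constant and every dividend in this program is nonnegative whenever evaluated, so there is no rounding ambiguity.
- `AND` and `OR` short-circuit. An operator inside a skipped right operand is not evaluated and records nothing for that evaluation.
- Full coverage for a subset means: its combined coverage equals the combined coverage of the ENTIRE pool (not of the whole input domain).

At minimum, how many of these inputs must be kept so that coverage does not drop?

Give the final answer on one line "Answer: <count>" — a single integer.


input #1 (n=4, q=1, y=4): covers B1=T, B1=F, B2=T, B3=F, B4=E, B5=F, B6=F, B8=T
input #2 (n=4, q=3, y=4): covers B1=T, B1=F, B2=T, B3=F, B4=E, B5=F, B6=F, B8=T
input #3 (n=3, q=0, y=7): covers B1=F, B2=F, B3=F, B4=E, B5=F, B6=T, B7=T
input #4 (n=2, q=1, y=7): covers B1=F, B2=F, B3=F, B4=S, B5=F, B6=F, B8=F
input #5 (n=2, q=2, y=4): covers B1=T, B1=F, B2=F, B3=F, B4=S, B5=F, B6=F, B8=F
input #6 (n=2, q=0, y=6): covers B1=F, B2=F, B3=F, B4=S, B5=F, B6=T, B7=F
pool-wide coverage (14 outcomes): B1=T, B1=F, B2=T, B2=F, B3=F, B4=S, B4=E, B5=F, B6=T, B6=F, B7=T, B7=F, B8=T, B8=F
checked all size-1 subsets: none covers 14 outcomes (max 8/14)
checked all size-2 subsets: none covers 14 outcomes (max 12/14)
checked all size-3 subsets: none covers 14 outcomes (max 13/14)
size 4: inputs {1, 3, 4, 6} cover all 14 outcomes, and no lexicographically smaller subset of this size does
Answer: 4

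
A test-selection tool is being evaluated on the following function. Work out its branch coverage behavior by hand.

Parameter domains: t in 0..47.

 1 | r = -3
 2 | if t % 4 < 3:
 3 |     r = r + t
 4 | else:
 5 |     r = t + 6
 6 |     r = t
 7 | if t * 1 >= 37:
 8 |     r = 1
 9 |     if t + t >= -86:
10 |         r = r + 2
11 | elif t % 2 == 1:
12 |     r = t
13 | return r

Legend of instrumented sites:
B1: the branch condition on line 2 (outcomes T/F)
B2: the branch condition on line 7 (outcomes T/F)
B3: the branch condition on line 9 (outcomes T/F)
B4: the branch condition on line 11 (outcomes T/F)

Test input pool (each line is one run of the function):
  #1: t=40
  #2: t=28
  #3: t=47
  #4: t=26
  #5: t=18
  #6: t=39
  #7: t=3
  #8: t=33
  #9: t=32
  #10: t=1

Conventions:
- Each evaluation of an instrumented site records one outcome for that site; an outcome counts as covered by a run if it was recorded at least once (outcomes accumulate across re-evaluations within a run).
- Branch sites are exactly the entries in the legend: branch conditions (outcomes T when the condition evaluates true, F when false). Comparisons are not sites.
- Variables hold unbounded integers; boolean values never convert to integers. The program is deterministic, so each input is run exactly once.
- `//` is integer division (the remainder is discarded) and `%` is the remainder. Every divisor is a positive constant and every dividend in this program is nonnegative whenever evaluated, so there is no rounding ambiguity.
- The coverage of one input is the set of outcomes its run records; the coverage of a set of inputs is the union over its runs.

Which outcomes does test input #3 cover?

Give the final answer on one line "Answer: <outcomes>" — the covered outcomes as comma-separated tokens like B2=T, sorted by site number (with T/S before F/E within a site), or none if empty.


Event log for input #3 (t=47):
  B1->F, B2->T, B3->T
collecting distinct outcomes: B1=F, B2=T, B3=T
Answer: B1=F, B2=T, B3=T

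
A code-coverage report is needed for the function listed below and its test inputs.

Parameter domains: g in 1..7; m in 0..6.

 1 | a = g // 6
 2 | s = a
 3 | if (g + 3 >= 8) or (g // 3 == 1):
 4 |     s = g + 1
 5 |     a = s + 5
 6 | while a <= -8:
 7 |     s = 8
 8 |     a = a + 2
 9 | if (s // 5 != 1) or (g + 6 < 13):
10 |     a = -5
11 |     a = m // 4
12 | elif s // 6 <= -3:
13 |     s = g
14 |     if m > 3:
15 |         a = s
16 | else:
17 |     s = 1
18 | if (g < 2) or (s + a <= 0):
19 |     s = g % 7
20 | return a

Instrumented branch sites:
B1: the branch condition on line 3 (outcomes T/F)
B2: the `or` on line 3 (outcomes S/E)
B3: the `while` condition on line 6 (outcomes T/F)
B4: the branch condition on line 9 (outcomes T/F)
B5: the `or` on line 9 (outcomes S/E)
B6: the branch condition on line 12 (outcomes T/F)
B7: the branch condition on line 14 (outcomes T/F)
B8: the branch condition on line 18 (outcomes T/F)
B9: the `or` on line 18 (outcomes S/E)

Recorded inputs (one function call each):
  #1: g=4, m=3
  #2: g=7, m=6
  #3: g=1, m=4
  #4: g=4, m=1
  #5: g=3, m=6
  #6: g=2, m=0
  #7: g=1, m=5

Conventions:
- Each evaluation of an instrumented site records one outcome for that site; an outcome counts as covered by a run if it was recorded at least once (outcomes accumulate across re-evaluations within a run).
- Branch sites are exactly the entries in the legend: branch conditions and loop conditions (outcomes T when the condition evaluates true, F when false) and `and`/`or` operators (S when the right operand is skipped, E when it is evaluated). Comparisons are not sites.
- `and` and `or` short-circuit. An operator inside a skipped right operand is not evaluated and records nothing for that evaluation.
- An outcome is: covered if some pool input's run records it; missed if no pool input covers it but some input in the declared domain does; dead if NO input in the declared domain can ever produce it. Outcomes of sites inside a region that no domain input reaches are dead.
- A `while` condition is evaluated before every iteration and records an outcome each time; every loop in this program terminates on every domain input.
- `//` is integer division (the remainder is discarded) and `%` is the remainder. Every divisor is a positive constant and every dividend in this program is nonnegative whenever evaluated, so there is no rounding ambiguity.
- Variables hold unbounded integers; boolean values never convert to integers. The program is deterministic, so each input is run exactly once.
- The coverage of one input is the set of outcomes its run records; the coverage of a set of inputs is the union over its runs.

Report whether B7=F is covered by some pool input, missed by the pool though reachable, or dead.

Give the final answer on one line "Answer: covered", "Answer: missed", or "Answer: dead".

no pool input records B7=F
checking all 49 inputs in the declared domain: B7=F is never recorded -> dead

Answer: dead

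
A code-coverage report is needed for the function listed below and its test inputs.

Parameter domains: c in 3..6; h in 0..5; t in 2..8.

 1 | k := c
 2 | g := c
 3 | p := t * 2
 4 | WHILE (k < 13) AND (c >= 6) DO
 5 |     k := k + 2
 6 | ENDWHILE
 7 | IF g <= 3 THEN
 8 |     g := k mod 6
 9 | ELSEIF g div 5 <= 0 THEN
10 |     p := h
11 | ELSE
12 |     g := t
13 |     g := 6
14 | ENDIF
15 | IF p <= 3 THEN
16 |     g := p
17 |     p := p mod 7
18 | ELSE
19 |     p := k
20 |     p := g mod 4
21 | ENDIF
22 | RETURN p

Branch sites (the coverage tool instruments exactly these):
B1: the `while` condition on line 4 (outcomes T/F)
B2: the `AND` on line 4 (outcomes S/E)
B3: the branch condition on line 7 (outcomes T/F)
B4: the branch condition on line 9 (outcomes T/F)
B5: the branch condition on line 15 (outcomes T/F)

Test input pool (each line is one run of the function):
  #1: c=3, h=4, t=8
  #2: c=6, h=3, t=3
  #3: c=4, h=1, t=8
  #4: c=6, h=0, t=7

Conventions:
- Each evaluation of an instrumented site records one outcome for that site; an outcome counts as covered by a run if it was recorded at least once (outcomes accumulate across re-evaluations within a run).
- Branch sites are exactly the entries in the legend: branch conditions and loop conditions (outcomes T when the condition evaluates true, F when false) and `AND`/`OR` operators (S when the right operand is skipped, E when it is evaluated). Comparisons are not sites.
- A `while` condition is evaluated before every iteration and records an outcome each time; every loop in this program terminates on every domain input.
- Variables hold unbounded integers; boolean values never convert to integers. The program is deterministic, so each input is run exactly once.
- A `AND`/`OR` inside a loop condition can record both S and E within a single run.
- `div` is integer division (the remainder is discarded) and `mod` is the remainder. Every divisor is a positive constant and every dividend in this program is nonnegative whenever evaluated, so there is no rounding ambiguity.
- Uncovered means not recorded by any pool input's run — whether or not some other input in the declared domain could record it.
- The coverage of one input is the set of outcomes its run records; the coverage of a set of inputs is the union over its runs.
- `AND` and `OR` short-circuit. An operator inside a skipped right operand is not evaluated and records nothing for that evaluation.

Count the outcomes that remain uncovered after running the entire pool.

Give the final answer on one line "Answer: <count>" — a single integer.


input #1 (c=3, h=4, t=8): covers B1=F, B2=E, B3=T, B5=F
input #2 (c=6, h=3, t=3): covers B1=T, B1=F, B2=S, B2=E, B3=F, B4=F, B5=F
input #3 (c=4, h=1, t=8): covers B1=F, B2=E, B3=F, B4=T, B5=T
input #4 (c=6, h=0, t=7): covers B1=T, B1=F, B2=S, B2=E, B3=F, B4=F, B5=F
union over the pool: B1=T, B1=F, B2=S, B2=E, B3=T, B3=F, B4=T, B4=F, B5=T, B5=F
uncovered (0 of 10): none
Answer: 0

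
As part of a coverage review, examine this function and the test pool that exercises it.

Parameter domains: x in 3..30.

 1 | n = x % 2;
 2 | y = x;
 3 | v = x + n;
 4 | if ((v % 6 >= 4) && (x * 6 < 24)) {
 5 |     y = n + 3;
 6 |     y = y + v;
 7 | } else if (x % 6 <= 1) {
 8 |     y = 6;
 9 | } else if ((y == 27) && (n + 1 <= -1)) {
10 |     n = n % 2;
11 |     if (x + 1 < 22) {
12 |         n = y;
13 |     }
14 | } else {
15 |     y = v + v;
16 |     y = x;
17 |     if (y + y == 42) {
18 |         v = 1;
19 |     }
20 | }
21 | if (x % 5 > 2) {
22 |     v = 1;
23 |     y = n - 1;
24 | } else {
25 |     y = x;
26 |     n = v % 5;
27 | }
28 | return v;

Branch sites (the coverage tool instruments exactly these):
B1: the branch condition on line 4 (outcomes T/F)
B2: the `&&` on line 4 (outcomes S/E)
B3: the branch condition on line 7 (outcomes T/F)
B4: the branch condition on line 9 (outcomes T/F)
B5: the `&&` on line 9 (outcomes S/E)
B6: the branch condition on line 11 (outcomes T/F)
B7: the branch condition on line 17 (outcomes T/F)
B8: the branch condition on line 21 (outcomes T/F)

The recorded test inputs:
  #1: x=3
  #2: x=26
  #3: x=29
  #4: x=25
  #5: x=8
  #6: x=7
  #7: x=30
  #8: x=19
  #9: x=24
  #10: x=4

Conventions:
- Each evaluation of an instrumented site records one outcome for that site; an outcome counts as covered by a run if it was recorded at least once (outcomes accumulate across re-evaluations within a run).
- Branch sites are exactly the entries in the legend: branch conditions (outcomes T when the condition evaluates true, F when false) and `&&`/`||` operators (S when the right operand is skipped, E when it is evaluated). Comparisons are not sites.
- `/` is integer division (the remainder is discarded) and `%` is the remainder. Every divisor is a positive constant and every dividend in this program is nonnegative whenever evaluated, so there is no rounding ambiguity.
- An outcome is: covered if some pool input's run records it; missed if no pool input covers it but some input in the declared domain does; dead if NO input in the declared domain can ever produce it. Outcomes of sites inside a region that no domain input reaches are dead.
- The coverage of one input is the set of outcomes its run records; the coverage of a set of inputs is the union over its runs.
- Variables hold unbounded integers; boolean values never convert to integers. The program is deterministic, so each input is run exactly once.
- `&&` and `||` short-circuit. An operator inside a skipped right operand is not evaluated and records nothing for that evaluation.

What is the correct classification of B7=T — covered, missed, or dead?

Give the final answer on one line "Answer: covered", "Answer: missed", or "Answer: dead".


no pool input records B7=T
but domain input (x=21) does record it -> reachable, so missed
Answer: missed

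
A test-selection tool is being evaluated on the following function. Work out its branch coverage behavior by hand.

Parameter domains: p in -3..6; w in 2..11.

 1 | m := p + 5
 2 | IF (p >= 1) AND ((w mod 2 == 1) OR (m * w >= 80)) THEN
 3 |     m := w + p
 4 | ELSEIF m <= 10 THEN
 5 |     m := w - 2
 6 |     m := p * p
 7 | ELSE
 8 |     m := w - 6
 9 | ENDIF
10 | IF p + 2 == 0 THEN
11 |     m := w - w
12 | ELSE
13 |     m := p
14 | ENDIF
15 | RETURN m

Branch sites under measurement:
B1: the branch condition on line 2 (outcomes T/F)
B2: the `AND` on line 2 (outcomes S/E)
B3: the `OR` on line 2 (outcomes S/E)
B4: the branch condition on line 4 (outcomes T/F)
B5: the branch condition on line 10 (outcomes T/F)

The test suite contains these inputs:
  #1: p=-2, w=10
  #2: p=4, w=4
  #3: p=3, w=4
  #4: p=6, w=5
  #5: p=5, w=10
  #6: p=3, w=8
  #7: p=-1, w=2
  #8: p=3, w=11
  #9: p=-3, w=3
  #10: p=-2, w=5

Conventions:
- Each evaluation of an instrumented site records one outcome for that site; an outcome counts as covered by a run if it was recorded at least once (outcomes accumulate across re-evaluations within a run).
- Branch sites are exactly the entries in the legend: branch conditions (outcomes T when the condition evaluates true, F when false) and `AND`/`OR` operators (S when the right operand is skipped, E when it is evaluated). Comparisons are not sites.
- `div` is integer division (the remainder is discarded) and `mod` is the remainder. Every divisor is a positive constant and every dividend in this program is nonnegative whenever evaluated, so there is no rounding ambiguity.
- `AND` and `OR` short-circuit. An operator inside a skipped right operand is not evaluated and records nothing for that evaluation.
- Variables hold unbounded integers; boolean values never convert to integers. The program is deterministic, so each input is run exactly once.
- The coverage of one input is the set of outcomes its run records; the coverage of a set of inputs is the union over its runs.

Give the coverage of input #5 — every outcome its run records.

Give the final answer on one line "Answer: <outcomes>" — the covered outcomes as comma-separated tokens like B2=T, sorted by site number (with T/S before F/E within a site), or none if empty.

Running input #5 (p=5, w=10), event by event:
  B2->E, B3->E, B1->T, B5->F
deduplicating events, the covered set is: B1=T, B2=E, B3=E, B5=F

Answer: B1=T, B2=E, B3=E, B5=F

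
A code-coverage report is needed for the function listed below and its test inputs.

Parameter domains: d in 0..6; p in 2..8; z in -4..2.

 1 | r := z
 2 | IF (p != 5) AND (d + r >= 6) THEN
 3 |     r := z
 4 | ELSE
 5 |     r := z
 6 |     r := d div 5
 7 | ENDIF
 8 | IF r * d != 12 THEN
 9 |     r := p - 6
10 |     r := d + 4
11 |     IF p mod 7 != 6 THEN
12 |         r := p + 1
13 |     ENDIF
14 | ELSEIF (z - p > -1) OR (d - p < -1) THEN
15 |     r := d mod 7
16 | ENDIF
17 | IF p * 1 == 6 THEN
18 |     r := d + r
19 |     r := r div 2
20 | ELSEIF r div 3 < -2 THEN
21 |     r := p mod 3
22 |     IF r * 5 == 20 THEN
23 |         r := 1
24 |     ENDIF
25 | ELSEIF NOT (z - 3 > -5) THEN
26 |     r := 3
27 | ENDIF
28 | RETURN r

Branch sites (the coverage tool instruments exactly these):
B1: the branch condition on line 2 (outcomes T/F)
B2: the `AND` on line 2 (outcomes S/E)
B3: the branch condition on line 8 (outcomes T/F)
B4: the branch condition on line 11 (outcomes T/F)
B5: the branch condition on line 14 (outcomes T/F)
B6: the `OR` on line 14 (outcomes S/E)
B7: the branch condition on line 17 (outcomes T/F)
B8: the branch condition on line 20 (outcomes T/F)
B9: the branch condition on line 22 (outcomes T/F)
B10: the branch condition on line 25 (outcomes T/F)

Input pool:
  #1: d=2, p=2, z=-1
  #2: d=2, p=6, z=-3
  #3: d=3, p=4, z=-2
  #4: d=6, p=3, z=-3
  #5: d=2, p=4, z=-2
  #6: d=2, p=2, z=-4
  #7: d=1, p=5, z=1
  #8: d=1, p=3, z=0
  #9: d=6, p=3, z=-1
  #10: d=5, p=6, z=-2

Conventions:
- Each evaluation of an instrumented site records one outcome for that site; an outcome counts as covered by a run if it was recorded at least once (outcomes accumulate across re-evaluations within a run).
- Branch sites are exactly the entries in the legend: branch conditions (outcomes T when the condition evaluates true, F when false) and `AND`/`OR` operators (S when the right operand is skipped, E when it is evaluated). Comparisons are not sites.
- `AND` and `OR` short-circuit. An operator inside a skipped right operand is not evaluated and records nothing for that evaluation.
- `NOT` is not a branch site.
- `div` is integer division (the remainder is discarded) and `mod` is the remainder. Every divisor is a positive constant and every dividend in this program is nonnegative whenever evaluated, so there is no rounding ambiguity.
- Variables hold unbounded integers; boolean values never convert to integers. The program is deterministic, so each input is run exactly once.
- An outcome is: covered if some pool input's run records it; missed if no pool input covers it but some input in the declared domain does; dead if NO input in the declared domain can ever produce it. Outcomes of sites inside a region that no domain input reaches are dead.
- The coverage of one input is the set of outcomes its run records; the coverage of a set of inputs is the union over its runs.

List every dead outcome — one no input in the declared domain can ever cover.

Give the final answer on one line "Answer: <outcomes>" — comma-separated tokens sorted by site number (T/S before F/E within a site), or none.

checking every outcome against all 343 domain inputs:
  B8=T: never recorded by any domain input -> dead
  B9=T: never recorded by any domain input -> dead
  B9=F: never recorded by any domain input -> dead
  reachable outcomes have witnesses, e.g. B1=T (e.g. d=4, p=2, z=2), B1=F (e.g. d=0, p=2, z=-4), B2=S (e.g. d=0, p=5, z=-4), B2=E (e.g. d=0, p=2, z=-4)

Answer: B8=T, B9=T, B9=F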